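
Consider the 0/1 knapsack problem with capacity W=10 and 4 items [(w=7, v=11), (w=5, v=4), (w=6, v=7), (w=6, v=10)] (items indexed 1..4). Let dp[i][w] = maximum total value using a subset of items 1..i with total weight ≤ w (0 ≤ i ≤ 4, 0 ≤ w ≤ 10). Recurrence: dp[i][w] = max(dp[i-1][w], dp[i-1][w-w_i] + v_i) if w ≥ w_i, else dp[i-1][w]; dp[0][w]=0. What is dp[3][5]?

i\w   0   1   2   3   4   5   6   7   8   9  10
  0   0   0   0   0   0   0   0   0   0   0   0
  1   0   0   0   0   0   0   0  11  11  11  11
  2   0   0   0   0   0   4   4  11  11  11  11
  3   0   0   0   0   0   4   7  11  11  11  11
  4   0   0   0   0   0   4  10  11  11  11  11

4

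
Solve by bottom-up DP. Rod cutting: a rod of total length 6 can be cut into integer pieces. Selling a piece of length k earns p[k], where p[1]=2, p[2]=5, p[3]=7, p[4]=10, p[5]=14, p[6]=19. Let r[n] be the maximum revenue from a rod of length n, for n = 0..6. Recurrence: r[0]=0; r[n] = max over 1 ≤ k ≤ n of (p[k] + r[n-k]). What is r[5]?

14

   n    0    1    2    3    4    5    6
r[n]    0    2    5    7   10   14   19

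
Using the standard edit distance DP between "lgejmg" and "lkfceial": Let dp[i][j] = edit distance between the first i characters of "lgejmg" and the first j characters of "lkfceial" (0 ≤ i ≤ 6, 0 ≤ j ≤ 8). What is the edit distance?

   ''  l  k  f  c  e  i  a  l
''  0  1  2  3  4  5  6  7  8
 l  1  0  1  2  3  4  5  6  7
 g  2  1  1  2  3  4  5  6  7
 e  3  2  2  2  3  3  4  5  6
 j  4  3  3  3  3  4  4  5  6
 m  5  4  4  4  4  4  5  5  6
 g  6  5  5  5  5  5  5  6  6

6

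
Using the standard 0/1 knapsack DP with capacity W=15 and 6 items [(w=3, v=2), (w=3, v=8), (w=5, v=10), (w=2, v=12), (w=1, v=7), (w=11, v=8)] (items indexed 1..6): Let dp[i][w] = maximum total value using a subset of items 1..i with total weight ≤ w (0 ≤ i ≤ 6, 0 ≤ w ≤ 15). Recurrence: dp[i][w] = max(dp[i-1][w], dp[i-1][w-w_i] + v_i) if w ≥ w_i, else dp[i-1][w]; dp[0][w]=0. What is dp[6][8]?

i\w   0   1   2   3   4   5   6   7   8   9  10  11  12  13  14  15
  0   0   0   0   0   0   0   0   0   0   0   0   0   0   0   0   0
  1   0   0   0   2   2   2   2   2   2   2   2   2   2   2   2   2
  2   0   0   0   8   8   8  10  10  10  10  10  10  10  10  10  10
  3   0   0   0   8   8  10  10  10  18  18  18  20  20  20  20  20
  4   0   0  12  12  12  20  20  22  22  22  30  30  30  32  32  32
  5   0   7  12  19  19  20  27  27  29  29  30  37  37  37  39  39
  6   0   7  12  19  19  20  27  27  29  29  30  37  37  37  39  39

29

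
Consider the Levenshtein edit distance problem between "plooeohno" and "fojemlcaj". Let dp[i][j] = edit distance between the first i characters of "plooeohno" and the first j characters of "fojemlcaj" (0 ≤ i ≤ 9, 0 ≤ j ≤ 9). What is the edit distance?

   ''  f  o  j  e  m  l  c  a  j
''  0  1  2  3  4  5  6  7  8  9
 p  1  1  2  3  4  5  6  7  8  9
 l  2  2  2  3  4  5  5  6  7  8
 o  3  3  2  3  4  5  6  6  7  8
 o  4  4  3  3  4  5  6  7  7  8
 e  5  5  4  4  3  4  5  6  7  8
 o  6  6  5  5  4  4  5  6  7  8
 h  7  7  6  6  5  5  5  6  7  8
 n  8  8  7  7  6  6  6  6  7  8
 o  9  9  8  8  7  7  7  7  7  8

8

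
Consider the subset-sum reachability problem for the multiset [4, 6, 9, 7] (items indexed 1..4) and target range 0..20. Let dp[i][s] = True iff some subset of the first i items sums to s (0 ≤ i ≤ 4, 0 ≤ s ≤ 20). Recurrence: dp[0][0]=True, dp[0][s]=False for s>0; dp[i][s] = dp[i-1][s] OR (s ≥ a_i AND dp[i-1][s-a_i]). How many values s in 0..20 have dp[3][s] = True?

8

i\s   0   1   2   3   4   5   6   7   8   9  10  11  12  13  14  15  16  17  18  19  20
  0   T   F   F   F   F   F   F   F   F   F   F   F   F   F   F   F   F   F   F   F   F
  1   T   F   F   F   T   F   F   F   F   F   F   F   F   F   F   F   F   F   F   F   F
  2   T   F   F   F   T   F   T   F   F   F   T   F   F   F   F   F   F   F   F   F   F
  3   T   F   F   F   T   F   T   F   F   T   T   F   F   T   F   T   F   F   F   T   F
  4   T   F   F   F   T   F   T   T   F   T   T   T   F   T   F   T   T   T   F   T   T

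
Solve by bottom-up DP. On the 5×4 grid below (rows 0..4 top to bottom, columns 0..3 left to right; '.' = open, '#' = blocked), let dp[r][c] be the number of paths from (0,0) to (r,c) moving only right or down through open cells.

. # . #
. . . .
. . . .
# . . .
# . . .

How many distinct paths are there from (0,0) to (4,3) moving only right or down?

r\c   0   1   2   3
  0   1   0   0   0
  1   1   1   1   1
  2   1   2   3   4
  3   0   2   5   9
  4   0   2   7  16

16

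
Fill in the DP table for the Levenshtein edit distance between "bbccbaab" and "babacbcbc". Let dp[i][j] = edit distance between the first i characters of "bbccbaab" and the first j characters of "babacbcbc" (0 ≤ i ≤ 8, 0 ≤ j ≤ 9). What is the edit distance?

   ''  b  a  b  a  c  b  c  b  c
''  0  1  2  3  4  5  6  7  8  9
 b  1  0  1  2  3  4  5  6  7  8
 b  2  1  1  1  2  3  4  5  6  7
 c  3  2  2  2  2  2  3  4  5  6
 c  4  3  3  3  3  2  3  3  4  5
 b  5  4  4  3  4  3  2  3  3  4
 a  6  5  4  4  3  4  3  3  4  4
 a  7  6  5  5  4  4  4  4  4  5
 b  8  7  6  5  5  5  4  5  4  5

5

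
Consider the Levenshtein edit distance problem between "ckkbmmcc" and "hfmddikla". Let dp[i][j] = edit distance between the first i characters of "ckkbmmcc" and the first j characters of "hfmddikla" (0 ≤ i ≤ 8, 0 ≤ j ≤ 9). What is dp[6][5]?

6

   ''  h  f  m  d  d  i  k  l  a
''  0  1  2  3  4  5  6  7  8  9
 c  1  1  2  3  4  5  6  7  8  9
 k  2  2  2  3  4  5  6  6  7  8
 k  3  3  3  3  4  5  6  6  7  8
 b  4  4  4  4  4  5  6  7  7  8
 m  5  5  5  4  5  5  6  7  8  8
 m  6  6  6  5  5  6  6  7  8  9
 c  7  7  7  6  6  6  7  7  8  9
 c  8  8  8  7  7  7  7  8  8  9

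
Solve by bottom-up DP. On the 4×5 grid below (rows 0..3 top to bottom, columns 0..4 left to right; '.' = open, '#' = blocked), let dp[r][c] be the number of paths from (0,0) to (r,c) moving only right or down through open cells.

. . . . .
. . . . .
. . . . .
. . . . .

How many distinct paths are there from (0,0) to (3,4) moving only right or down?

35

r\c   0   1   2   3   4
  0   1   1   1   1   1
  1   1   2   3   4   5
  2   1   3   6  10  15
  3   1   4  10  20  35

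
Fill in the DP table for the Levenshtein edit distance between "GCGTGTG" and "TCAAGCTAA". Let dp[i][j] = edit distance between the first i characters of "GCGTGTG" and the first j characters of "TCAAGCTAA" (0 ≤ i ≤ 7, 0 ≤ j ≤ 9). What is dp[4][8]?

5

   ''  T  C  A  A  G  C  T  A  A
''  0  1  2  3  4  5  6  7  8  9
 G  1  1  2  3  4  4  5  6  7  8
 C  2  2  1  2  3  4  4  5  6  7
 G  3  3  2  2  3  3  4  5  6  7
 T  4  3  3  3  3  4  4  4  5  6
 G  5  4  4  4  4  3  4  5  5  6
 T  6  5  5  5  5  4  4  4  5  6
 G  7  6  6  6  6  5  5  5  5  6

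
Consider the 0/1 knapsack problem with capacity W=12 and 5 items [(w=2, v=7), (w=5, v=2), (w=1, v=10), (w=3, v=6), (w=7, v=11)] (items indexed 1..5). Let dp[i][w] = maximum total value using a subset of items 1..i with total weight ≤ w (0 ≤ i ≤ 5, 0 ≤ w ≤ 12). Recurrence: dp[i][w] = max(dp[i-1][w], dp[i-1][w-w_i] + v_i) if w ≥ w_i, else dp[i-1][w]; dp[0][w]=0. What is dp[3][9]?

i\w   0   1   2   3   4   5   6   7   8   9  10  11  12
  0   0   0   0   0   0   0   0   0   0   0   0   0   0
  1   0   0   7   7   7   7   7   7   7   7   7   7   7
  2   0   0   7   7   7   7   7   9   9   9   9   9   9
  3   0  10  10  17  17  17  17  17  19  19  19  19  19
  4   0  10  10  17  17  17  23  23  23  23  23  25  25
  5   0  10  10  17  17  17  23  23  23  23  28  28  28

19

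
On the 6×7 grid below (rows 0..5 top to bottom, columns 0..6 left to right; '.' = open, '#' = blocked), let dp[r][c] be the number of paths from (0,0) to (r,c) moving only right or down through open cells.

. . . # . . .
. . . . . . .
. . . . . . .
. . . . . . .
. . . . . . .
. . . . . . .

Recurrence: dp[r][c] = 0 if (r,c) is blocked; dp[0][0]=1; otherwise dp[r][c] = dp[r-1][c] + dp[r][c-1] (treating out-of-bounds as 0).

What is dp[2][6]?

18

r\c   0   1   2   3   4   5   6
  0   1   1   1   0   0   0   0
  1   1   2   3   3   3   3   3
  2   1   3   6   9  12  15  18
  3   1   4  10  19  31  46  64
  4   1   5  15  34  65 111 175
  5   1   6  21  55 120 231 406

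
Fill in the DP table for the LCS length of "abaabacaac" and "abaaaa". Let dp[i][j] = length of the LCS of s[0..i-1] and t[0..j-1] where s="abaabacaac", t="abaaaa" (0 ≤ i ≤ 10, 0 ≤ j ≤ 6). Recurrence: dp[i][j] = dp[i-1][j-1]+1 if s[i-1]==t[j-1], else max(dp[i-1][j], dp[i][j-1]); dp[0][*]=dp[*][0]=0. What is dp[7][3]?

3

   ''  a  b  a  a  a  a
''  0  0  0  0  0  0  0
 a  0  1  1  1  1  1  1
 b  0  1  2  2  2  2  2
 a  0  1  2  3  3  3  3
 a  0  1  2  3  4  4  4
 b  0  1  2  3  4  4  4
 a  0  1  2  3  4  5  5
 c  0  1  2  3  4  5  5
 a  0  1  2  3  4  5  6
 a  0  1  2  3  4  5  6
 c  0  1  2  3  4  5  6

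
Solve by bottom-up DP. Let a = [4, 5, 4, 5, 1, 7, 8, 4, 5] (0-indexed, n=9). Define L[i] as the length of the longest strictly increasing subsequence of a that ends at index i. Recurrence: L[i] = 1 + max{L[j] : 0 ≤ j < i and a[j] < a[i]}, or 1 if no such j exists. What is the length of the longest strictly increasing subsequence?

   i    0    1    2    3    4    5    6    7    8
a[i]    4    5    4    5    1    7    8    4    5
L[i]    1    2    1    2    1    3    4    2    3

4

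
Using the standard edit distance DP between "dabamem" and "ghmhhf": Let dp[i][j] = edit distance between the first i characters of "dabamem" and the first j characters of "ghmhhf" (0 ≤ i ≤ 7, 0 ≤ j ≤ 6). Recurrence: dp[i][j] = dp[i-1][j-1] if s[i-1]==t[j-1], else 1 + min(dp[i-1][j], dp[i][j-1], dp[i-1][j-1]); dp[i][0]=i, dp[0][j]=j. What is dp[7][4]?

   ''  g  h  m  h  h  f
''  0  1  2  3  4  5  6
 d  1  1  2  3  4  5  6
 a  2  2  2  3  4  5  6
 b  3  3  3  3  4  5  6
 a  4  4  4  4  4  5  6
 m  5  5  5  4  5  5  6
 e  6  6  6  5  5  6  6
 m  7  7  7  6  6  6  7

6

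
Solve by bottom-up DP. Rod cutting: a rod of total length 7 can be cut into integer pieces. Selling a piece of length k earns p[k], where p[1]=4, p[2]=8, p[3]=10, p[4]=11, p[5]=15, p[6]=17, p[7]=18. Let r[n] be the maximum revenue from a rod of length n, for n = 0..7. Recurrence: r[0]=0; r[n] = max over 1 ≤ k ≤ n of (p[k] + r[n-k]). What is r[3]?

   n    0    1    2    3    4    5    6    7
r[n]    0    4    8   12   16   20   24   28

12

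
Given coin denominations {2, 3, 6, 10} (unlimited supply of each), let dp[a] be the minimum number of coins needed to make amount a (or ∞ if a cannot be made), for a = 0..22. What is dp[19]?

 a  0  1  2  3  4  5  6  7  8  9 10 11 12 13 14 15 16 17 18 19 20 21 22
dp  0  -  1  1  2  2  1  3  2  2  1  3  2  2  3  3  2  4  3  3  2  4  3
(- denotes ∞ / unreachable)

3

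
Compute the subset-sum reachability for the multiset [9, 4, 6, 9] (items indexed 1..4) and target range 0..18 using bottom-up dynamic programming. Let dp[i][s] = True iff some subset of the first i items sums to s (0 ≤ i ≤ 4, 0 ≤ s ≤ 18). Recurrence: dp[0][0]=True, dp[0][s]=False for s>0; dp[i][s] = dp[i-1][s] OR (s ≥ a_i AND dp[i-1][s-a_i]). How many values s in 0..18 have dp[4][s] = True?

8

i\s   0   1   2   3   4   5   6   7   8   9  10  11  12  13  14  15  16  17  18
  0   T   F   F   F   F   F   F   F   F   F   F   F   F   F   F   F   F   F   F
  1   T   F   F   F   F   F   F   F   F   T   F   F   F   F   F   F   F   F   F
  2   T   F   F   F   T   F   F   F   F   T   F   F   F   T   F   F   F   F   F
  3   T   F   F   F   T   F   T   F   F   T   T   F   F   T   F   T   F   F   F
  4   T   F   F   F   T   F   T   F   F   T   T   F   F   T   F   T   F   F   T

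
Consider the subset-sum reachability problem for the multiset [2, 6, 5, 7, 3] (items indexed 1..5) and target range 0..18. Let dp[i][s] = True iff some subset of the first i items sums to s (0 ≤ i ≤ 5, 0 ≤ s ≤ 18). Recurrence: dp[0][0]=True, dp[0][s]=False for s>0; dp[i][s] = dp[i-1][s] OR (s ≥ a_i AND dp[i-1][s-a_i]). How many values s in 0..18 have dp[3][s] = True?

i\s   0   1   2   3   4   5   6   7   8   9  10  11  12  13  14  15  16  17  18
  0   T   F   F   F   F   F   F   F   F   F   F   F   F   F   F   F   F   F   F
  1   T   F   T   F   F   F   F   F   F   F   F   F   F   F   F   F   F   F   F
  2   T   F   T   F   F   F   T   F   T   F   F   F   F   F   F   F   F   F   F
  3   T   F   T   F   F   T   T   T   T   F   F   T   F   T   F   F   F   F   F
  4   T   F   T   F   F   T   T   T   T   T   F   T   T   T   T   T   F   F   T
  5   T   F   T   T   F   T   T   T   T   T   T   T   T   T   T   T   T   T   T

8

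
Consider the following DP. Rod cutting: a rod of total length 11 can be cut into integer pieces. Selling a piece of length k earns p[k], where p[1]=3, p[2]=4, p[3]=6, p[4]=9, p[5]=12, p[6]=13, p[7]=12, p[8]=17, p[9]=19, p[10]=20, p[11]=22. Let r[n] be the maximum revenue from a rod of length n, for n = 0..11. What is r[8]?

   n    0    1    2    3    4    5    6    7    8    9   10   11
r[n]    0    3    6    9   12   15   18   21   24   27   30   33

24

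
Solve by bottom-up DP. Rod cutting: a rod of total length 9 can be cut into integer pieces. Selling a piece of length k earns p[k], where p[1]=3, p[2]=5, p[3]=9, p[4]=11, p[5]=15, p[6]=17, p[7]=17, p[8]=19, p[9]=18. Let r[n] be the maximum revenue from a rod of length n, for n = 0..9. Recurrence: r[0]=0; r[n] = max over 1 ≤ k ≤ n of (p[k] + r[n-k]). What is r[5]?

   n    0    1    2    3    4    5    6    7    8    9
r[n]    0    3    6    9   12   15   18   21   24   27

15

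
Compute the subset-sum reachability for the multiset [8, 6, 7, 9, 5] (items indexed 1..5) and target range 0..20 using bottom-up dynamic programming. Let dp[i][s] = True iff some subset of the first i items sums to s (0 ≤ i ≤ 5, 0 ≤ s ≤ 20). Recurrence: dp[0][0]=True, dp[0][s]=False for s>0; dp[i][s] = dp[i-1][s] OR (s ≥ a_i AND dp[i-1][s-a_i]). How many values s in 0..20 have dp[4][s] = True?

10

i\s   0   1   2   3   4   5   6   7   8   9  10  11  12  13  14  15  16  17  18  19  20
  0   T   F   F   F   F   F   F   F   F   F   F   F   F   F   F   F   F   F   F   F   F
  1   T   F   F   F   F   F   F   F   T   F   F   F   F   F   F   F   F   F   F   F   F
  2   T   F   F   F   F   F   T   F   T   F   F   F   F   F   T   F   F   F   F   F   F
  3   T   F   F   F   F   F   T   T   T   F   F   F   F   T   T   T   F   F   F   F   F
  4   T   F   F   F   F   F   T   T   T   T   F   F   F   T   T   T   T   T   F   F   F
  5   T   F   F   F   F   T   T   T   T   T   F   T   T   T   T   T   T   T   T   T   T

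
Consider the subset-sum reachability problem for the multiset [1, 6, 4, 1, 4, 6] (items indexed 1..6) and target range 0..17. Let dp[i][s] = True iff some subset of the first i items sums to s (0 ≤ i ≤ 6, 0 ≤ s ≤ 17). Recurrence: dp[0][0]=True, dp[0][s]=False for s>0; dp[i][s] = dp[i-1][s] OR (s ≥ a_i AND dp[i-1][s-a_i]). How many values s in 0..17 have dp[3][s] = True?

i\s   0   1   2   3   4   5   6   7   8   9  10  11  12  13  14  15  16  17
  0   T   F   F   F   F   F   F   F   F   F   F   F   F   F   F   F   F   F
  1   T   T   F   F   F   F   F   F   F   F   F   F   F   F   F   F   F   F
  2   T   T   F   F   F   F   T   T   F   F   F   F   F   F   F   F   F   F
  3   T   T   F   F   T   T   T   T   F   F   T   T   F   F   F   F   F   F
  4   T   T   T   F   T   T   T   T   T   F   T   T   T   F   F   F   F   F
  5   T   T   T   F   T   T   T   T   T   T   T   T   T   F   T   T   T   F
  6   T   T   T   F   T   T   T   T   T   T   T   T   T   T   T   T   T   T

8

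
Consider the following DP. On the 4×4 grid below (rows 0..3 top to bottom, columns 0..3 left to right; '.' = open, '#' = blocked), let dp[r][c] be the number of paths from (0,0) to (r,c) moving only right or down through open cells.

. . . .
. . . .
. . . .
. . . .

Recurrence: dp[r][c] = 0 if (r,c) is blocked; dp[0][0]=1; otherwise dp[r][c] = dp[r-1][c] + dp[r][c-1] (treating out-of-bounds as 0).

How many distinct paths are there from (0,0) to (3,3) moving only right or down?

r\c   0   1   2   3
  0   1   1   1   1
  1   1   2   3   4
  2   1   3   6  10
  3   1   4  10  20

20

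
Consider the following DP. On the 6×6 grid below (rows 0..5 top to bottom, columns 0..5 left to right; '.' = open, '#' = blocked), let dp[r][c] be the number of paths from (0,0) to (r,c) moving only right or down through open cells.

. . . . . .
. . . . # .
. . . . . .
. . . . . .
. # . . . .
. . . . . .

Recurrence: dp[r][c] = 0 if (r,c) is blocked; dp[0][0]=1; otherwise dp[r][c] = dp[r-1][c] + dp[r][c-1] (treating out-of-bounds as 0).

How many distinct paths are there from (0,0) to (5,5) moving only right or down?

202

r\c   0   1   2   3   4   5
  0   1   1   1   1   1   1
  1   1   2   3   4   0   1
  2   1   3   6  10  10  11
  3   1   4  10  20  30  41
  4   1   0  10  30  60 101
  5   1   1  11  41 101 202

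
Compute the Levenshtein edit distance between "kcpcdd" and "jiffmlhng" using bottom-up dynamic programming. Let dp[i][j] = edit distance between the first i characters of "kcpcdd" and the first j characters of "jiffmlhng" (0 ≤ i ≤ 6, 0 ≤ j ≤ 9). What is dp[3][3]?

3

   ''  j  i  f  f  m  l  h  n  g
''  0  1  2  3  4  5  6  7  8  9
 k  1  1  2  3  4  5  6  7  8  9
 c  2  2  2  3  4  5  6  7  8  9
 p  3  3  3  3  4  5  6  7  8  9
 c  4  4  4  4  4  5  6  7  8  9
 d  5  5  5  5  5  5  6  7  8  9
 d  6  6  6  6  6  6  6  7  8  9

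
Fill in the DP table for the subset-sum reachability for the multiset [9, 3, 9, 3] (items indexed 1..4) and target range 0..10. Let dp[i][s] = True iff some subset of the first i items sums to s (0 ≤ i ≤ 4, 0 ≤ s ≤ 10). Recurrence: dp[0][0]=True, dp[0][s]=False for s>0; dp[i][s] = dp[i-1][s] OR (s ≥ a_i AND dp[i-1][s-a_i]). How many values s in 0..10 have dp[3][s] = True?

i\s   0   1   2   3   4   5   6   7   8   9  10
  0   T   F   F   F   F   F   F   F   F   F   F
  1   T   F   F   F   F   F   F   F   F   T   F
  2   T   F   F   T   F   F   F   F   F   T   F
  3   T   F   F   T   F   F   F   F   F   T   F
  4   T   F   F   T   F   F   T   F   F   T   F

3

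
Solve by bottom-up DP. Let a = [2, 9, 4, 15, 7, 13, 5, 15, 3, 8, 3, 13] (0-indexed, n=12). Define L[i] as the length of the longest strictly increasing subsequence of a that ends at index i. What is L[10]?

2

   i    0    1    2    3    4    5    6    7    8    9   10   11
a[i]    2    9    4   15    7   13    5   15    3    8    3   13
L[i]    1    2    2    3    3    4    3    5    2    4    2    5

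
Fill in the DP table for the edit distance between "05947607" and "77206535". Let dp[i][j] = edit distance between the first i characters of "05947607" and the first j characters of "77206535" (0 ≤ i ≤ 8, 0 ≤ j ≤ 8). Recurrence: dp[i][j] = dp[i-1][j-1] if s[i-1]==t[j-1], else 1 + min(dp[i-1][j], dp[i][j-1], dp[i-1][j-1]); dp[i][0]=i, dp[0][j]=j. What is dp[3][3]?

   ''  7  7  2  0  6  5  3  5
''  0  1  2  3  4  5  6  7  8
 0  1  1  2  3  3  4  5  6  7
 5  2  2  2  3  4  4  4  5  6
 9  3  3  3  3  4  5  5  5  6
 4  4  4  4  4  4  5  6  6  6
 7  5  4  4  5  5  5  6  7  7
 6  6  5  5  5  6  5  6  7  8
 0  7  6  6  6  5  6  6  7  8
 7  8  7  6  7  6  6  7  7  8

3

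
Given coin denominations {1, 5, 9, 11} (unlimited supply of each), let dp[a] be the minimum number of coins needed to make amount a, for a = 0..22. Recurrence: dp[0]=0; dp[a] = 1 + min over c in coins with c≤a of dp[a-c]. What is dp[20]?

 a  0  1  2  3  4  5  6  7  8  9 10 11 12 13 14 15 16 17 18 19 20 21 22
dp  0  1  2  3  4  1  2  3  4  1  2  1  2  3  2  3  2  3  2  3  2  3  2

2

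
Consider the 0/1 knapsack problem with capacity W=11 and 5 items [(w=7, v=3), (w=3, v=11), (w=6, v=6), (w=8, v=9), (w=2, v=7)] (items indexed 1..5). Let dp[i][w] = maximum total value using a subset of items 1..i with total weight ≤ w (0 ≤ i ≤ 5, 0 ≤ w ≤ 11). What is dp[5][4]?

11

i\w   0   1   2   3   4   5   6   7   8   9  10  11
  0   0   0   0   0   0   0   0   0   0   0   0   0
  1   0   0   0   0   0   0   0   3   3   3   3   3
  2   0   0   0  11  11  11  11  11  11  11  14  14
  3   0   0   0  11  11  11  11  11  11  17  17  17
  4   0   0   0  11  11  11  11  11  11  17  17  20
  5   0   0   7  11  11  18  18  18  18  18  18  24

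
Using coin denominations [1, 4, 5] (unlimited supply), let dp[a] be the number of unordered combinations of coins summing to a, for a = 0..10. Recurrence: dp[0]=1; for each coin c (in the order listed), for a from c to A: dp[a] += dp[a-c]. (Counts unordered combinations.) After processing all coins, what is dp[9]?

after  coin     0     1     2     3     4     5     6     7     8     9    10
          1     1     1     1     1     1     1     1     1     1     1     1
          4     1     1     1     1     2     2     2     2     3     3     3
          5     1     1     1     1     2     3     3     3     4     5     6

5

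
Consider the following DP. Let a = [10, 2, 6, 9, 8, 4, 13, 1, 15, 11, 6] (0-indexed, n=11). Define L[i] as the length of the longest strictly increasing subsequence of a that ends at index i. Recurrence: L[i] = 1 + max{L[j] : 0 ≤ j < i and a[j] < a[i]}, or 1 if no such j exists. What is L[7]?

   i    0    1    2    3    4    5    6    7    8    9   10
a[i]   10    2    6    9    8    4   13    1   15   11    6
L[i]    1    1    2    3    3    2    4    1    5    4    3

1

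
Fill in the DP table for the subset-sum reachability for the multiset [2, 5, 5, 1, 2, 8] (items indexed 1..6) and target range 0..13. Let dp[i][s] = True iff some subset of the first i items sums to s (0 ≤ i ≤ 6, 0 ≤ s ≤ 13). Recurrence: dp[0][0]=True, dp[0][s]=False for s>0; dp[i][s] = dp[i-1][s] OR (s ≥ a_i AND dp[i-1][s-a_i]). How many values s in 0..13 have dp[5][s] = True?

i\s   0   1   2   3   4   5   6   7   8   9  10  11  12  13
  0   T   F   F   F   F   F   F   F   F   F   F   F   F   F
  1   T   F   T   F   F   F   F   F   F   F   F   F   F   F
  2   T   F   T   F   F   T   F   T   F   F   F   F   F   F
  3   T   F   T   F   F   T   F   T   F   F   T   F   T   F
  4   T   T   T   T   F   T   T   T   T   F   T   T   T   T
  5   T   T   T   T   T   T   T   T   T   T   T   T   T   T
  6   T   T   T   T   T   T   T   T   T   T   T   T   T   T

14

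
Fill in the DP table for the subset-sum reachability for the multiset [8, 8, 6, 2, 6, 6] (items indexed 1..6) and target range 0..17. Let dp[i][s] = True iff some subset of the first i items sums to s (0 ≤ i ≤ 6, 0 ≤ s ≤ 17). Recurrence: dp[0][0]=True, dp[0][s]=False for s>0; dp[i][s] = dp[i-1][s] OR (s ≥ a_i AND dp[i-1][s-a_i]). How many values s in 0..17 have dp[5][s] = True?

8

i\s   0   1   2   3   4   5   6   7   8   9  10  11  12  13  14  15  16  17
  0   T   F   F   F   F   F   F   F   F   F   F   F   F   F   F   F   F   F
  1   T   F   F   F   F   F   F   F   T   F   F   F   F   F   F   F   F   F
  2   T   F   F   F   F   F   F   F   T   F   F   F   F   F   F   F   T   F
  3   T   F   F   F   F   F   T   F   T   F   F   F   F   F   T   F   T   F
  4   T   F   T   F   F   F   T   F   T   F   T   F   F   F   T   F   T   F
  5   T   F   T   F   F   F   T   F   T   F   T   F   T   F   T   F   T   F
  6   T   F   T   F   F   F   T   F   T   F   T   F   T   F   T   F   T   F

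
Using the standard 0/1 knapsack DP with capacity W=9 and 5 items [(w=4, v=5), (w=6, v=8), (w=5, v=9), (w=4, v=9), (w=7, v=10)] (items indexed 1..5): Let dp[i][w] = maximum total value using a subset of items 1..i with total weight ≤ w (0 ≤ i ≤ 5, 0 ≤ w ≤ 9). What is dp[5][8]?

i\w   0   1   2   3   4   5   6   7   8   9
  0   0   0   0   0   0   0   0   0   0   0
  1   0   0   0   0   5   5   5   5   5   5
  2   0   0   0   0   5   5   8   8   8   8
  3   0   0   0   0   5   9   9   9   9  14
  4   0   0   0   0   9   9   9   9  14  18
  5   0   0   0   0   9   9   9  10  14  18

14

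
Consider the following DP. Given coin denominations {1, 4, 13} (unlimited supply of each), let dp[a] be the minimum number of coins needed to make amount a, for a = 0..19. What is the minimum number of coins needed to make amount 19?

 a  0  1  2  3  4  5  6  7  8  9 10 11 12 13 14 15 16 17 18 19
dp  0  1  2  3  1  2  3  4  2  3  4  5  3  1  2  3  4  2  3  4

4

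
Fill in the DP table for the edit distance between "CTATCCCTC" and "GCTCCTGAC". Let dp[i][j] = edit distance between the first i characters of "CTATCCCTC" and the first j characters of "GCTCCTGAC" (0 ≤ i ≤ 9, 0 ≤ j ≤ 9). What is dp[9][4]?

   ''  G  C  T  C  C  T  G  A  C
''  0  1  2  3  4  5  6  7  8  9
 C  1  1  1  2  3  4  5  6  7  8
 T  2  2  2  1  2  3  4  5  6  7
 A  3  3  3  2  2  3  4  5  5  6
 T  4  4  4  3  3  3  3  4  5  6
 C  5  5  4  4  3  3  4  4  5  5
 C  6  6  5  5  4  3  4  5  5  5
 C  7  7  6  6  5  4  4  5  6  5
 T  8  8  7  6  6  5  4  5  6  6
 C  9  9  8  7  6  6  5  5  6  6

6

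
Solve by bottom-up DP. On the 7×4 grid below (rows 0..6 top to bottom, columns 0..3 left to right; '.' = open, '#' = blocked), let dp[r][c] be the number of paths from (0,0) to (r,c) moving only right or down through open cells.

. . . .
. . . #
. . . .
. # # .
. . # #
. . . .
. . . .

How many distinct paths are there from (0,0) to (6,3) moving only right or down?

r\c   0   1   2   3
  0   1   1   1   1
  1   1   2   3   0
  2   1   3   6   6
  3   1   0   0   6
  4   1   1   0   0
  5   1   2   2   2
  6   1   3   5   7

7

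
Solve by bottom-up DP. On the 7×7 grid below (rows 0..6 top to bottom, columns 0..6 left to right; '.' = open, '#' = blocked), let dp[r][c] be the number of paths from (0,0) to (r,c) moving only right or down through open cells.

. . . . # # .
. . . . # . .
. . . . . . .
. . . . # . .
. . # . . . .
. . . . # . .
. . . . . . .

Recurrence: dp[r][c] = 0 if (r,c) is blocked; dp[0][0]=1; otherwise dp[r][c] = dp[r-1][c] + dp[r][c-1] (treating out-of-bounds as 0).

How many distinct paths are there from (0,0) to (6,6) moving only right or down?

149

r\c   0   1   2   3   4   5   6
  0   1   1   1   1   0   0   0
  1   1   2   3   4   0   0   0
  2   1   3   6  10  10  10  10
  3   1   4  10  20   0  10  20
  4   1   5   0  20  20  30  50
  5   1   6   6  26   0  30  80
  6   1   7  13  39  39  69 149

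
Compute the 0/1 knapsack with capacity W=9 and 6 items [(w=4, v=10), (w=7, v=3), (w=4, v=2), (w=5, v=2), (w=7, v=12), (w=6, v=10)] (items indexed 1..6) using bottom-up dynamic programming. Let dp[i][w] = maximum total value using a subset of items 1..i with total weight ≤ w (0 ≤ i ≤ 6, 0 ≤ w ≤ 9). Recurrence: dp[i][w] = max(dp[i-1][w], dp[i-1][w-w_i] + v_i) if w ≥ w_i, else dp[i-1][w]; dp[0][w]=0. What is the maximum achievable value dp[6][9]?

12

i\w   0   1   2   3   4   5   6   7   8   9
  0   0   0   0   0   0   0   0   0   0   0
  1   0   0   0   0  10  10  10  10  10  10
  2   0   0   0   0  10  10  10  10  10  10
  3   0   0   0   0  10  10  10  10  12  12
  4   0   0   0   0  10  10  10  10  12  12
  5   0   0   0   0  10  10  10  12  12  12
  6   0   0   0   0  10  10  10  12  12  12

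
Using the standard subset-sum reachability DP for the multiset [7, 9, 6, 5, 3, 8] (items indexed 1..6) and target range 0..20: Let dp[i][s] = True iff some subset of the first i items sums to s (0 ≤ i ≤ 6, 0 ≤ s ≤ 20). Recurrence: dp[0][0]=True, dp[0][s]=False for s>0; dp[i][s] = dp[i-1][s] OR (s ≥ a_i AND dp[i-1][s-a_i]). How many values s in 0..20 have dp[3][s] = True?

i\s   0   1   2   3   4   5   6   7   8   9  10  11  12  13  14  15  16  17  18  19  20
  0   T   F   F   F   F   F   F   F   F   F   F   F   F   F   F   F   F   F   F   F   F
  1   T   F   F   F   F   F   F   T   F   F   F   F   F   F   F   F   F   F   F   F   F
  2   T   F   F   F   F   F   F   T   F   T   F   F   F   F   F   F   T   F   F   F   F
  3   T   F   F   F   F   F   T   T   F   T   F   F   F   T   F   T   T   F   F   F   F
  4   T   F   F   F   F   T   T   T   F   T   F   T   T   T   T   T   T   F   T   F   T
  5   T   F   F   T   F   T   T   T   T   T   T   T   T   T   T   T   T   T   T   T   T
  6   T   F   F   T   F   T   T   T   T   T   T   T   T   T   T   T   T   T   T   T   T

7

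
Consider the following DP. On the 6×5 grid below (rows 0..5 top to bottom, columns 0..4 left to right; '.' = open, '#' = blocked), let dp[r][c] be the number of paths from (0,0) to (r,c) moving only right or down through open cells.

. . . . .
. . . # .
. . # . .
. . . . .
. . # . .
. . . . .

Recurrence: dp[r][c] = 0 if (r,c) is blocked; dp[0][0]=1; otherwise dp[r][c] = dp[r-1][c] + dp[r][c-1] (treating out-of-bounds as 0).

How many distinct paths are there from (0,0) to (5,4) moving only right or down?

r\c   0   1   2   3   4
  0   1   1   1   1   1
  1   1   2   3   0   1
  2   1   3   0   0   1
  3   1   4   4   4   5
  4   1   5   0   4   9
  5   1   6   6  10  19

19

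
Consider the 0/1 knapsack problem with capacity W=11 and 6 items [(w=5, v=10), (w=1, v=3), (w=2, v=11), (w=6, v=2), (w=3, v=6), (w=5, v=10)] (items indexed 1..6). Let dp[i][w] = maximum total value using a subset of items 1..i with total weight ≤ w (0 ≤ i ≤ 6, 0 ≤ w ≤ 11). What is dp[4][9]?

24

i\w   0   1   2   3   4   5   6   7   8   9  10  11
  0   0   0   0   0   0   0   0   0   0   0   0   0
  1   0   0   0   0   0  10  10  10  10  10  10  10
  2   0   3   3   3   3  10  13  13  13  13  13  13
  3   0   3  11  14  14  14  14  21  24  24  24  24
  4   0   3  11  14  14  14  14  21  24  24  24  24
  5   0   3  11  14  14  17  20  21  24  24  27  30
  6   0   3  11  14  14  17  20  21  24  24  27  30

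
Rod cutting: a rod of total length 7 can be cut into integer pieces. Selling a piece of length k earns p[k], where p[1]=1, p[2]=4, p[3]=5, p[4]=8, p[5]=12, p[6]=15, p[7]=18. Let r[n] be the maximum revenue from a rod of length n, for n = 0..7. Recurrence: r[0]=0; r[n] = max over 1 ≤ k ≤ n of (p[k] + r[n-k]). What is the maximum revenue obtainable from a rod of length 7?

18

   n    0    1    2    3    4    5    6    7
r[n]    0    1    4    5    8   12   15   18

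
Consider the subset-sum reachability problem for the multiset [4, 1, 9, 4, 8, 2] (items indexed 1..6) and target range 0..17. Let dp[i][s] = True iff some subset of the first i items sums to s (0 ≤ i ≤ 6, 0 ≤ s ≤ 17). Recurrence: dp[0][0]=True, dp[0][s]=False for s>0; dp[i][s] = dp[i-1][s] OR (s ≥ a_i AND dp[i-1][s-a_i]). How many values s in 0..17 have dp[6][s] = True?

i\s   0   1   2   3   4   5   6   7   8   9  10  11  12  13  14  15  16  17
  0   T   F   F   F   F   F   F   F   F   F   F   F   F   F   F   F   F   F
  1   T   F   F   F   T   F   F   F   F   F   F   F   F   F   F   F   F   F
  2   T   T   F   F   T   T   F   F   F   F   F   F   F   F   F   F   F   F
  3   T   T   F   F   T   T   F   F   F   T   T   F   F   T   T   F   F   F
  4   T   T   F   F   T   T   F   F   T   T   T   F   F   T   T   F   F   T
  5   T   T   F   F   T   T   F   F   T   T   T   F   T   T   T   F   T   T
  6   T   T   T   T   T   T   T   T   T   T   T   T   T   T   T   T   T   T

18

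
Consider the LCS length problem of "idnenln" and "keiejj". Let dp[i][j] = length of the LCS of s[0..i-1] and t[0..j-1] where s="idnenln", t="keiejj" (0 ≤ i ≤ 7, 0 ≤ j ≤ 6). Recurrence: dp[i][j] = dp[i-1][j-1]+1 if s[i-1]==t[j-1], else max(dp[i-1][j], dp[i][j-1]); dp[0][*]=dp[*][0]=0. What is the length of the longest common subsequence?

   ''  k  e  i  e  j  j
''  0  0  0  0  0  0  0
 i  0  0  0  1  1  1  1
 d  0  0  0  1  1  1  1
 n  0  0  0  1  1  1  1
 e  0  0  1  1  2  2  2
 n  0  0  1  1  2  2  2
 l  0  0  1  1  2  2  2
 n  0  0  1  1  2  2  2

2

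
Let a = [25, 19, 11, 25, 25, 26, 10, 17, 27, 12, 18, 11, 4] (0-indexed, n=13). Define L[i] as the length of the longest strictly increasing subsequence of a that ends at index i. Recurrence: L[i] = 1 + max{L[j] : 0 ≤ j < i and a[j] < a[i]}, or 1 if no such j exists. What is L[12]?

1

   i    0    1    2    3    4    5    6    7    8    9   10   11   12
a[i]   25   19   11   25   25   26   10   17   27   12   18   11    4
L[i]    1    1    1    2    2    3    1    2    4    2    3    2    1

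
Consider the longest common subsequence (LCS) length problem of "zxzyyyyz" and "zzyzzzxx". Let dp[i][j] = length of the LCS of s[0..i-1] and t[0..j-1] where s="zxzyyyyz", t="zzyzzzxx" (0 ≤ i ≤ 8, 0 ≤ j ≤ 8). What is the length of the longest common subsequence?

   ''  z  z  y  z  z  z  x  x
''  0  0  0  0  0  0  0  0  0
 z  0  1  1  1  1  1  1  1  1
 x  0  1  1  1  1  1  1  2  2
 z  0  1  2  2  2  2  2  2  2
 y  0  1  2  3  3  3  3  3  3
 y  0  1  2  3  3  3  3  3  3
 y  0  1  2  3  3  3  3  3  3
 y  0  1  2  3  3  3  3  3  3
 z  0  1  2  3  4  4  4  4  4

4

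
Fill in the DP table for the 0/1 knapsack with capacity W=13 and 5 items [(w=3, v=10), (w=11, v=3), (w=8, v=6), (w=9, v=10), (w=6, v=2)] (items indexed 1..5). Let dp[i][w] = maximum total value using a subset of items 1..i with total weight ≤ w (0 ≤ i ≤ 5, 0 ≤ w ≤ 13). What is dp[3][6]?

10

i\w   0   1   2   3   4   5   6   7   8   9  10  11  12  13
  0   0   0   0   0   0   0   0   0   0   0   0   0   0   0
  1   0   0   0  10  10  10  10  10  10  10  10  10  10  10
  2   0   0   0  10  10  10  10  10  10  10  10  10  10  10
  3   0   0   0  10  10  10  10  10  10  10  10  16  16  16
  4   0   0   0  10  10  10  10  10  10  10  10  16  20  20
  5   0   0   0  10  10  10  10  10  10  12  12  16  20  20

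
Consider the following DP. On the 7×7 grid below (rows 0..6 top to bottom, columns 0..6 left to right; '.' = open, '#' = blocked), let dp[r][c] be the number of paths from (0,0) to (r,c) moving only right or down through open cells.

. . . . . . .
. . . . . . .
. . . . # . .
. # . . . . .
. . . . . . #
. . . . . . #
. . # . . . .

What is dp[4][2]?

7

r\c   0   1   2   3   4   5   6
  0   1   1   1   1   1   1   1
  1   1   2   3   4   5   6   7
  2   1   3   6  10   0   6  13
  3   1   0   6  16  16  22  35
  4   1   1   7  23  39  61   0
  5   1   2   9  32  71 132   0
  6   1   3   0  32 103 235 235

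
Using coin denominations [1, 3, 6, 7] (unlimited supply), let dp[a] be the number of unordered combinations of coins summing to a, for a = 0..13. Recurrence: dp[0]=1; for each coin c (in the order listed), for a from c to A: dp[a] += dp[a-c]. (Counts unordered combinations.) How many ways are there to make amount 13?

13

after  coin     0     1     2     3     4     5     6     7     8     9    10    11    12    13
          1     1     1     1     1     1     1     1     1     1     1     1     1     1     1
          3     1     1     1     2     2     2     3     3     3     4     4     4     5     5
          6     1     1     1     2     2     2     4     4     4     6     6     6     9     9
          7     1     1     1     2     2     2     4     5     5     7     8     8    11    13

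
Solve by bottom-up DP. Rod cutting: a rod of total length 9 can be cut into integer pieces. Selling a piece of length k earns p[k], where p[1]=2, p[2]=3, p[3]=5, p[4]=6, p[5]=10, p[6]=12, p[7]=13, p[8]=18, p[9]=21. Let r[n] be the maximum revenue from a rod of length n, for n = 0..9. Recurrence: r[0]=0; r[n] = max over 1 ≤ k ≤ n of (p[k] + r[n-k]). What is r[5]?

10

   n    0    1    2    3    4    5    6    7    8    9
r[n]    0    2    4    6    8   10   12   14   18   21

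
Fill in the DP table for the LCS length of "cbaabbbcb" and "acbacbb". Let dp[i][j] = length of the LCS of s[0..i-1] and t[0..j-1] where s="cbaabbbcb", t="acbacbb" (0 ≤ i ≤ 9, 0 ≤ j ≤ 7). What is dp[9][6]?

   ''  a  c  b  a  c  b  b
''  0  0  0  0  0  0  0  0
 c  0  0  1  1  1  1  1  1
 b  0  0  1  2  2  2  2  2
 a  0  1  1  2  3  3  3  3
 a  0  1  1  2  3  3  3  3
 b  0  1  1  2  3  3  4  4
 b  0  1  1  2  3  3  4  5
 b  0  1  1  2  3  3  4  5
 c  0  1  2  2  3  4  4  5
 b  0  1  2  3  3  4  5  5

5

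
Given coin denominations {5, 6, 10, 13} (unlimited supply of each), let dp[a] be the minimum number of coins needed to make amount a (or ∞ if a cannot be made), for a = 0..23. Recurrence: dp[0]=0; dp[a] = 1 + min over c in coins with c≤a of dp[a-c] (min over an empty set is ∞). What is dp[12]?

 a  0  1  2  3  4  5  6  7  8  9 10 11 12 13 14 15 16 17 18 19 20 21 22 23
dp  0  -  -  -  -  1  1  -  -  -  1  2  2  1  -  2  2  3  2  2  2  3  3  2
(- denotes ∞ / unreachable)

2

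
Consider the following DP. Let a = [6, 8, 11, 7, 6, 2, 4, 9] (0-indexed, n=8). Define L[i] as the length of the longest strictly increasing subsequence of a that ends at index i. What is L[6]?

2

   i    0    1    2    3    4    5    6    7
a[i]    6    8   11    7    6    2    4    9
L[i]    1    2    3    2    1    1    2    3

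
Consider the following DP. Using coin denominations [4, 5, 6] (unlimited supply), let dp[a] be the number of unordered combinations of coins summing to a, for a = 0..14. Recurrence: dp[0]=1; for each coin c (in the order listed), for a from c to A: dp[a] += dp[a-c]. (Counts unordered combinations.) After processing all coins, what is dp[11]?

1

after  coin     0     1     2     3     4     5     6     7     8     9    10    11    12    13    14
          4     1     0     0     0     1     0     0     0     1     0     0     0     1     0     0
          5     1     0     0     0     1     1     0     0     1     1     1     0     1     1     1
          6     1     0     0     0     1     1     1     0     1     1     2     1     2     1     2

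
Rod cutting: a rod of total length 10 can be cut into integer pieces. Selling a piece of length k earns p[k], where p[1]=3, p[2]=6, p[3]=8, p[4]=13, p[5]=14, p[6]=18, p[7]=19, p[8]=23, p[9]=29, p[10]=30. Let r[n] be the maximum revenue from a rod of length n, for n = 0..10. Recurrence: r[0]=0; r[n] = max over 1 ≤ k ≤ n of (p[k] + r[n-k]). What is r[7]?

   n    0    1    2    3    4    5    6    7    8    9   10
r[n]    0    3    6    9   13   16   19   22   26   29   32

22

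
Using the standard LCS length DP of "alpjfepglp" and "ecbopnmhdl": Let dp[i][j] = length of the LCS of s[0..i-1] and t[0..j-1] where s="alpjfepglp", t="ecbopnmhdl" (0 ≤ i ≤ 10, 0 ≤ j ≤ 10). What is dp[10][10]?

3

   ''  e  c  b  o  p  n  m  h  d  l
''  0  0  0  0  0  0  0  0  0  0  0
 a  0  0  0  0  0  0  0  0  0  0  0
 l  0  0  0  0  0  0  0  0  0  0  1
 p  0  0  0  0  0  1  1  1  1  1  1
 j  0  0  0  0  0  1  1  1  1  1  1
 f  0  0  0  0  0  1  1  1  1  1  1
 e  0  1  1  1  1  1  1  1  1  1  1
 p  0  1  1  1  1  2  2  2  2  2  2
 g  0  1  1  1  1  2  2  2  2  2  2
 l  0  1  1  1  1  2  2  2  2  2  3
 p  0  1  1  1  1  2  2  2  2  2  3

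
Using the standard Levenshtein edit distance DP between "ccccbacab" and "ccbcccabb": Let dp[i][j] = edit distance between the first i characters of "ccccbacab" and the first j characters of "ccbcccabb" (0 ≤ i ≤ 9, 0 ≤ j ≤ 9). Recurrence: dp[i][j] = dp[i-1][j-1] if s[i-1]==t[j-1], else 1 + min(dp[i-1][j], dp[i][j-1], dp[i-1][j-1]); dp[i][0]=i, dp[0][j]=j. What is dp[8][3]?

   ''  c  c  b  c  c  c  a  b  b
''  0  1  2  3  4  5  6  7  8  9
 c  1  0  1  2  3  4  5  6  7  8
 c  2  1  0  1  2  3  4  5  6  7
 c  3  2  1  1  1  2  3  4  5  6
 c  4  3  2  2  1  1  2  3  4  5
 b  5  4  3  2  2  2  2  3  3  4
 a  6  5  4  3  3  3  3  2  3  4
 c  7  6  5  4  3  3  3  3  3  4
 a  8  7  6  5  4  4  4  3  4  4
 b  9  8  7  6  5  5  5  4  3  4

5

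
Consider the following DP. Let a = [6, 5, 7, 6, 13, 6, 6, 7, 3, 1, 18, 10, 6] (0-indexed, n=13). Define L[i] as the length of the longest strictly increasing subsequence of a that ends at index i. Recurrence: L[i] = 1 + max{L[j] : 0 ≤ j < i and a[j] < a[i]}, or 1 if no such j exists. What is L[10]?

   i    0    1    2    3    4    5    6    7    8    9   10   11   12
a[i]    6    5    7    6   13    6    6    7    3    1   18   10    6
L[i]    1    1    2    2    3    2    2    3    1    1    4    4    2

4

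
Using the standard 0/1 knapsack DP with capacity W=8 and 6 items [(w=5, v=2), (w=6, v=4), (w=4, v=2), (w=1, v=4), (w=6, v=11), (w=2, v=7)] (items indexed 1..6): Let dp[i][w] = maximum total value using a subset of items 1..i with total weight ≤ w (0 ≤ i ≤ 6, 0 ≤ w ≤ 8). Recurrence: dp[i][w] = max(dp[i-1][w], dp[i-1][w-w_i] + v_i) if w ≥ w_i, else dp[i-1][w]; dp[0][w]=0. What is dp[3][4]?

i\w   0   1   2   3   4   5   6   7   8
  0   0   0   0   0   0   0   0   0   0
  1   0   0   0   0   0   2   2   2   2
  2   0   0   0   0   0   2   4   4   4
  3   0   0   0   0   2   2   4   4   4
  4   0   4   4   4   4   6   6   8   8
  5   0   4   4   4   4   6  11  15  15
  6   0   4   7  11  11  11  11  15  18

2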